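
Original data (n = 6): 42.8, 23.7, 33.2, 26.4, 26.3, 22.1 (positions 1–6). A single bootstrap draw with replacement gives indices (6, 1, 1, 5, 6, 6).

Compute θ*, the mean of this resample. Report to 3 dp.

θ* = 29.700

Resample values: 22.1, 42.8, 42.8, 26.3, 22.1, 22.1.
Mean = (22.1 + 42.8 + 42.8 + 26.3 + 22.1 + 22.1) / 6 = 178.20 / 6 = 29.700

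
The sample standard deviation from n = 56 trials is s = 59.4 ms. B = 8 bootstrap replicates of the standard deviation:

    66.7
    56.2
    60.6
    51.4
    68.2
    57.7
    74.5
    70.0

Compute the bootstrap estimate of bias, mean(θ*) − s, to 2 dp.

mean(θ*) = (66.7 + 56.2 + 60.6 + 51.4 + 68.2 + 57.7 + 74.5 + 70.0) / 8 = 63.163
bias = 63.163 − 59.4

bias = +3.76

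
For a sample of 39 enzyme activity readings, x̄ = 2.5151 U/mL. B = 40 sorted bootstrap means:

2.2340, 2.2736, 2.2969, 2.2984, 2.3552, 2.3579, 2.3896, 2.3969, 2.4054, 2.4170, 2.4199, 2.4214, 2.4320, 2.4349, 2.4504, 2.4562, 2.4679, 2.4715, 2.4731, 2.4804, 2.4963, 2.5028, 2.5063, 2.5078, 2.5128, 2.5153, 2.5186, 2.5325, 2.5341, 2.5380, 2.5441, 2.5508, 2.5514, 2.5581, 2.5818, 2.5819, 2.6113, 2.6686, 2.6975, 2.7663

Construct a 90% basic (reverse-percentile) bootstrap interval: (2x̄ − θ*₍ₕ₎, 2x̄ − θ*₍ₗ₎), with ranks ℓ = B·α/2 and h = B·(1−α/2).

(2.3616, 2.7566)

Percentile endpoints at ranks 2 and 38: θ*₍2₎ = 2.2736, θ*₍38₎ = 2.6686.
Basic interval reflects these around x̄:
  lower = 2 × 2.5151 − 2.6686 = 2.3616
  upper = 2 × 2.5151 − 2.2736 = 2.7566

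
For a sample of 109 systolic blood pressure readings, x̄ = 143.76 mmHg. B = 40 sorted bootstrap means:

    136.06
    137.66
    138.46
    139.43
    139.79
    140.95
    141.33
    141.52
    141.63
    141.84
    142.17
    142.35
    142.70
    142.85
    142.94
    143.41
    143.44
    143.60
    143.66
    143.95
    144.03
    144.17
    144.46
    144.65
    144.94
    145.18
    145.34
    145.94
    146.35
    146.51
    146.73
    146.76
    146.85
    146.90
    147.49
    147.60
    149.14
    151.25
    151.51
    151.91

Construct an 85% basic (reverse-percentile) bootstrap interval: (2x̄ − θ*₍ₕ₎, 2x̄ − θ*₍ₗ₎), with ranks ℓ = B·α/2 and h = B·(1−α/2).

Percentile endpoints at ranks 3 and 37: θ*₍3₎ = 138.46, θ*₍37₎ = 149.14.
Basic interval reflects these around x̄:
  lower = 2 × 143.76 − 149.14 = 138.38
  upper = 2 × 143.76 − 138.46 = 149.06

(138.38, 149.06)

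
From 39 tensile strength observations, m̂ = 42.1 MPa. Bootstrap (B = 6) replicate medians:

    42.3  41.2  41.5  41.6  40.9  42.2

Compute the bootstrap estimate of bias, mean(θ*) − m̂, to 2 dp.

mean(θ*) = (42.3 + 41.2 + 41.5 + 41.6 + 40.9 + 42.2) / 6 = 41.617
bias = 41.617 − 42.1

bias = −0.48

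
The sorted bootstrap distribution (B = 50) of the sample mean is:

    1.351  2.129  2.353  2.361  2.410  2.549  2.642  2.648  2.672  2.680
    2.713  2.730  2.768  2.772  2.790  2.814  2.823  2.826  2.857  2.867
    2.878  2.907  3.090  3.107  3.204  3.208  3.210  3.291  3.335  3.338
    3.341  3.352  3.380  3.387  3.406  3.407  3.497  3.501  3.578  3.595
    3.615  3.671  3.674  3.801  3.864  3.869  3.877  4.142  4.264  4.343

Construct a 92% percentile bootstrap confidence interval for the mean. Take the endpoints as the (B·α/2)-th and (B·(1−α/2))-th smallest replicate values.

α = 0.08; lower rank = 50 × 0.040 = 2; upper rank = 50 × 0.960 = 48.
The 2nd smallest replicate is 2.129; the 48th is 4.142.

(2.129, 4.142)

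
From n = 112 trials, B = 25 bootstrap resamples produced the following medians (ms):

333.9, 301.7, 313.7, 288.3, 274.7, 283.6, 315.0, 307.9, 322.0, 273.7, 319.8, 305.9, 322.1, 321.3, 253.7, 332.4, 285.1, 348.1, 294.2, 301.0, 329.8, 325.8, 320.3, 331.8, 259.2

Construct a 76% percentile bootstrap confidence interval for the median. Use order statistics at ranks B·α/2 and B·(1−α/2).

Sorted replicates: 253.7, 259.2, 273.7, 274.7, 283.6, 285.1, 288.3, 294.2, 301.0, 301.7, 305.9, 307.9, 313.7, 315.0, 319.8, 320.3, 321.3, 322.0, 322.1, 325.8, 329.8, 331.8, 332.4, 333.9, 348.1
α = 0.24; lower rank = 25 × 0.120 = 3; upper rank = 25 × 0.880 = 22.
The 3rd smallest replicate is 273.7; the 22nd is 331.8.

(273.7, 331.8)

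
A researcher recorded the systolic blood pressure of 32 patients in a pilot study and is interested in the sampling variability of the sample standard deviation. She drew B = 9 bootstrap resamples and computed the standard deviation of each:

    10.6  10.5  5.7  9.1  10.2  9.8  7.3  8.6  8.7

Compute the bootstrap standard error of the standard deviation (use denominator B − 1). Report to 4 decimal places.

SE* = 1.6164

Bootstrap SE is the standard deviation of the 9 replicate standard deviations.
Mean of replicates: (10.6 + 10.5 + 5.7 + 9.1 + 10.2 + 9.8 + 7.3 + 8.6 + 8.7) / 9 = 80.50000 / 9 = 8.94444
Sum of squared deviations: (+1.65556)² + (+1.55556)² + (−3.24444)² + (+0.15556)² + (+1.25556)² + (+0.85556)² + (−1.64444)² + (−0.34444)² + (−0.24444)² = 20.90222
Variance = 20.90222 / 8 = 2.61278
SE* = √2.61278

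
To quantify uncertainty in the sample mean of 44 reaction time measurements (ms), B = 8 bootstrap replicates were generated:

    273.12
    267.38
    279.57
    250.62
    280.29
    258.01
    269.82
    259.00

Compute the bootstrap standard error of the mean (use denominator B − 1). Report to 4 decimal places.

SE* = 10.6429

Bootstrap SE is the standard deviation of the 8 replicate means.
Mean of replicates: (273.12 + 267.38 + 279.57 + 250.62 + 280.29 + 258.01 + 269.82 + 259.00) / 8 = 2137.81000 / 8 = 267.22625
Sum of squared deviations: (+5.89375)² + (+0.15375)² + (+12.34375)² + (−16.60625)² + (+13.06375)² + (−9.21625)² + (+2.59375)² + (−8.22625)² = 792.89519
Variance = 792.89519 / 7 = 113.27074
SE* = √113.27074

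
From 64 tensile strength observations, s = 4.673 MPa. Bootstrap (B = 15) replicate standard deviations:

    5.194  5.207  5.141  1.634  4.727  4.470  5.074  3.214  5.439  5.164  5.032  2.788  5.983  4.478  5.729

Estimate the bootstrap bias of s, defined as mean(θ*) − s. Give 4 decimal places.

bias = −0.0547

mean(θ*) = (5.194 + 5.207 + 5.141 + 1.634 + 4.727 + 4.470 + 5.074 + 3.214 + 5.439 + 5.164 + 5.032 + 2.788 + 5.983 + 4.478 + 5.729) / 15 = 4.61827
bias = 4.61827 − 4.673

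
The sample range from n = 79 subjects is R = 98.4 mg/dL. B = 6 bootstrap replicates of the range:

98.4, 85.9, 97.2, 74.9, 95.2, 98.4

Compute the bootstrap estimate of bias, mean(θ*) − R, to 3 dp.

mean(θ*) = (98.4 + 85.9 + 97.2 + 74.9 + 95.2 + 98.4) / 6 = 91.6667
bias = 91.6667 − 98.4

bias = −6.733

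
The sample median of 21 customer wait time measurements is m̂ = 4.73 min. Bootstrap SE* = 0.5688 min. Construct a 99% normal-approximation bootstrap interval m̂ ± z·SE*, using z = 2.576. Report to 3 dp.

(3.265, 6.195)

Margin = 2.576 × 0.5688 = 1.4652
Interval: 4.73 ± 1.4652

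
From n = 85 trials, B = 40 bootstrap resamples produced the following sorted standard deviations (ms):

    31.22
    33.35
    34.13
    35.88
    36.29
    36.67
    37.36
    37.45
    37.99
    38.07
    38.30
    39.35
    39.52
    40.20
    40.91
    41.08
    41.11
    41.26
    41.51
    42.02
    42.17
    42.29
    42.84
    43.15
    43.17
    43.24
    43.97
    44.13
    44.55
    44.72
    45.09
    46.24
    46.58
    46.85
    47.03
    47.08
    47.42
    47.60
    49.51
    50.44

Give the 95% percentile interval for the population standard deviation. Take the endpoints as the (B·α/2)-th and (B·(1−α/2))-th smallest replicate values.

(31.22, 49.51)

α = 0.05; lower rank = 40 × 0.025 = 1; upper rank = 40 × 0.975 = 39.
The 1st smallest replicate is 31.22; the 39th is 49.51.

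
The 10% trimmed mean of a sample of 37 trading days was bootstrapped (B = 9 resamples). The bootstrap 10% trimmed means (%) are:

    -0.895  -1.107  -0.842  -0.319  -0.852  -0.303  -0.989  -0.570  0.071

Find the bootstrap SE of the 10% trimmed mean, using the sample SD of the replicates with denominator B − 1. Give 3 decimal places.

SE* = 0.390

Bootstrap SE is the standard deviation of the 9 replicate 10% trimmed means.
Mean of replicates: ((-0.895) + (-1.107) + (-0.842) + (-0.319) + (-0.852) + (-0.303) + (-0.989) + (-0.570) + 0.071) / 9 = -5.8060 / 9 = -0.6451
Sum of squared deviations: (−0.2499)² + (−0.4619)² + (−0.1969)² + (+0.3261)² + (−0.2069)² + (+0.3421)² + (−0.3439)² + (+0.0751)² + (+0.7161)² = 1.2175
Variance = 1.2175 / 8 = 0.1522
SE* = √0.1522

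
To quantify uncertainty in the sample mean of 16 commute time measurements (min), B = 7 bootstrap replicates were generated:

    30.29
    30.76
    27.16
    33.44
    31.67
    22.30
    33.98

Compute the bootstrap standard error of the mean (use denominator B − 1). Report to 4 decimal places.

Bootstrap SE is the standard deviation of the 7 replicate means.
Mean of replicates: (30.29 + 30.76 + 27.16 + 33.44 + 31.67 + 22.30 + 33.98) / 7 = 209.60000 / 7 = 29.94286
Sum of squared deviations: (+0.34714)² + (+0.81714)² + (−2.78286)² + (+3.49714)² + (+1.72714)² + (−7.64286)² + (+4.03714)² = 98.45734
Variance = 98.45734 / 6 = 16.40956
SE* = √16.40956

SE* = 4.0509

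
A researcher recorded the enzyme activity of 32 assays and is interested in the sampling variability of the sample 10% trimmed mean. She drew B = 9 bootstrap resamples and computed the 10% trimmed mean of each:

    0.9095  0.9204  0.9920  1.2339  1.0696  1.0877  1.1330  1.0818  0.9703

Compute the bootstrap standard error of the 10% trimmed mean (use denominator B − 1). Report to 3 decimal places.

SE* = 0.106

Bootstrap SE is the standard deviation of the 9 replicate 10% trimmed means.
Mean of replicates: (0.9095 + 0.9204 + 0.9920 + 1.2339 + 1.0696 + 1.0877 + 1.1330 + 1.0818 + 0.9703) / 9 = 9.39820 / 9 = 1.04424
Sum of squared deviations: (−0.13474)² + (−0.12384)² + (−0.05224)² + (+0.18966)² + (+0.02536)² + (+0.04346)² + (+0.08876)² + (+0.03756)² + (−0.07394)² = 0.08948
Variance = 0.08948 / 8 = 0.01118
SE* = √0.01118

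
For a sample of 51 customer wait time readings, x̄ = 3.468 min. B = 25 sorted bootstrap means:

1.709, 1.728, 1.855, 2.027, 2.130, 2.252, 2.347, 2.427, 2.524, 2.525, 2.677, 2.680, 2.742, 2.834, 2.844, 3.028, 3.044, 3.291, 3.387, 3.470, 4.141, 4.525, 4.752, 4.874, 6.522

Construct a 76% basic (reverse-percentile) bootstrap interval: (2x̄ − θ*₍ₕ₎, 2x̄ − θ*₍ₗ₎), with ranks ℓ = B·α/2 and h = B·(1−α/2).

(2.411, 5.081)

Percentile endpoints at ranks 3 and 22: θ*₍3₎ = 1.855, θ*₍22₎ = 4.525.
Basic interval reflects these around x̄:
  lower = 2 × 3.468 − 4.525 = 2.411
  upper = 2 × 3.468 − 1.855 = 5.081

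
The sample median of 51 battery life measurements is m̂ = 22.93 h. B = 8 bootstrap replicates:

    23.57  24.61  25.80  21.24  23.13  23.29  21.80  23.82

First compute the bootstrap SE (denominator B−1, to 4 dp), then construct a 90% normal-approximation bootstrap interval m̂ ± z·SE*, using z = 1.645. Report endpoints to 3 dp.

Mean of replicates = 23.4075; sum of squared deviations = 14.7396; SE* = √(14.7396/7) = 1.4511
Margin = 1.645 × 1.4511 = 2.3871
Interval: 22.93 ± 2.3871

(20.543, 25.317)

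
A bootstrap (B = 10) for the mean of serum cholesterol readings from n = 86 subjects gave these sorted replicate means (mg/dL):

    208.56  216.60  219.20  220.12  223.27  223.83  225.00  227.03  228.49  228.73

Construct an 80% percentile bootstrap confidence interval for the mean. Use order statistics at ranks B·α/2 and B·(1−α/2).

(208.56, 228.49)

α = 0.20; lower rank = 10 × 0.100 = 1; upper rank = 10 × 0.900 = 9.
The 1st smallest replicate is 208.56; the 9th is 228.49.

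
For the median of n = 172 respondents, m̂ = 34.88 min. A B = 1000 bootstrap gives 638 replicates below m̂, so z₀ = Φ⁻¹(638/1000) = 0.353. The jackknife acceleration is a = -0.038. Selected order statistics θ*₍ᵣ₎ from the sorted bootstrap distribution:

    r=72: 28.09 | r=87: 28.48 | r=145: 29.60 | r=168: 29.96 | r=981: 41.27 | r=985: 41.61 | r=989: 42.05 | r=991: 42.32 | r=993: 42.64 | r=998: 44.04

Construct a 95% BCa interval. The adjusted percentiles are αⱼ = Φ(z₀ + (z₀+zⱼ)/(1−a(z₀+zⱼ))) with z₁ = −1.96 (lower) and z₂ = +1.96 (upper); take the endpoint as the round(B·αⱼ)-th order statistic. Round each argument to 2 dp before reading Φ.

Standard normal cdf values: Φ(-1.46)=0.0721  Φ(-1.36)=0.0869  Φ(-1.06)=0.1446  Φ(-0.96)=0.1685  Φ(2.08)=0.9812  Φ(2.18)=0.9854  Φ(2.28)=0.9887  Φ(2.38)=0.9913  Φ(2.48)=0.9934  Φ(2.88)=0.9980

(28.48, 42.64)

Lower: z₀ + z₁ = 0.353 + (-1.960) = -1.607; 1 − a(z₀+z₁) = 1 − (-0.038)(-1.607) = 0.9389; argument = 0.353 + (-1.607)/0.9389 = -1.3585 → -1.36.
α₁ = Φ(-1.36) = 0.0869; rank = round(1000 × 0.0869) = 87; θ*₍87₎ = 28.48.
Upper: z₀ + z₂ = 2.313; 1 − a(z₀+z₂) = 1.0879; argument = 2.4791 → 2.48; α₂ = 0.9934; rank = 993; θ*₍993₎ = 42.64.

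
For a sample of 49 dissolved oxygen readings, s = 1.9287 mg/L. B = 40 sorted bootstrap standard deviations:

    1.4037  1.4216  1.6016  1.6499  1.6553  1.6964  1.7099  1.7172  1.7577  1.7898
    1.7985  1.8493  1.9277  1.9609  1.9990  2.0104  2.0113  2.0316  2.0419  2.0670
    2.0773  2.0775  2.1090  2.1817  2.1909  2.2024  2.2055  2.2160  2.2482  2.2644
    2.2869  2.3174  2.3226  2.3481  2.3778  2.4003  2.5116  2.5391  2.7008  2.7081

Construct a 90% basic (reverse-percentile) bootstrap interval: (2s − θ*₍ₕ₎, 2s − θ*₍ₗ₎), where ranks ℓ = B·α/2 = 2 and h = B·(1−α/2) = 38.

(1.3183, 2.4358)

Percentile endpoints at ranks 2 and 38: θ*₍2₎ = 1.4216, θ*₍38₎ = 2.5391.
Basic interval reflects these around s:
  lower = 2 × 1.9287 − 2.5391 = 1.3183
  upper = 2 × 1.9287 − 1.4216 = 2.4358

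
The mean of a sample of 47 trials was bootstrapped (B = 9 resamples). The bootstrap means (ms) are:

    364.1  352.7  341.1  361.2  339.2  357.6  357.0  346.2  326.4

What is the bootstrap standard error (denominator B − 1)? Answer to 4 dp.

Bootstrap SE is the standard deviation of the 9 replicate means.
Mean of replicates: (364.1 + 352.7 + 341.1 + 361.2 + 339.2 + 357.6 + 357.0 + 346.2 + 326.4) / 9 = 3145.50000 / 9 = 349.50000
Sum of squared deviations: (+14.60000)² + (+3.20000)² + (−8.40000)² + (+11.70000)² + (−10.30000)² + (+8.10000)² + (+7.50000)² + (−3.30000)² + (−23.10000)² = 1203.30000
Variance = 1203.30000 / 8 = 150.41250
SE* = √150.41250

SE* = 12.2643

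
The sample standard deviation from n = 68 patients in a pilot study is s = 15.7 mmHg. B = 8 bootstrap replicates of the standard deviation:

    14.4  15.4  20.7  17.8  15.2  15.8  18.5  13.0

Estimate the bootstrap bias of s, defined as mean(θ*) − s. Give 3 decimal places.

bias = +0.650

mean(θ*) = (14.4 + 15.4 + 20.7 + 17.8 + 15.2 + 15.8 + 18.5 + 13.0) / 8 = 16.3500
bias = 16.3500 − 15.7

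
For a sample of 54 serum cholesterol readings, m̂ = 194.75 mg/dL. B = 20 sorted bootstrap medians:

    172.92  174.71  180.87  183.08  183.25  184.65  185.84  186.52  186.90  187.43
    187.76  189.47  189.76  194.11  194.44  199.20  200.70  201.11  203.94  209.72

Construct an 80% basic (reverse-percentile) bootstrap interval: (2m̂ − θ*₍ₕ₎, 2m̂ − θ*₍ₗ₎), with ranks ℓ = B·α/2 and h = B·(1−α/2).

(188.39, 214.79)

Percentile endpoints at ranks 2 and 18: θ*₍2₎ = 174.71, θ*₍18₎ = 201.11.
Basic interval reflects these around m̂:
  lower = 2 × 194.75 − 201.11 = 188.39
  upper = 2 × 194.75 − 174.71 = 214.79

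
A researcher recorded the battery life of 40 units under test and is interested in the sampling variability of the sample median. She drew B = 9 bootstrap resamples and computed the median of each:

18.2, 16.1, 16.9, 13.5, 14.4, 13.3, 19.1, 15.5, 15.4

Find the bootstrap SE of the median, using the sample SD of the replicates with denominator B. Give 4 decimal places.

SE* = 1.8766

Bootstrap SE is the standard deviation of the 9 replicate medians.
Mean of replicates: (18.2 + 16.1 + 16.9 + 13.5 + 14.4 + 13.3 + 19.1 + 15.5 + 15.4) / 9 = 142.40000 / 9 = 15.82222
Sum of squared deviations: (+2.37778)² + (+0.27778)² + (+1.07778)² + (−2.32222)² + (−1.42222)² + (−2.52222)² + (+3.27778)² + (−0.32222)² + (−0.42222)² = 31.69556
Variance = 31.69556 / 9 = 3.52173
SE* = √3.52173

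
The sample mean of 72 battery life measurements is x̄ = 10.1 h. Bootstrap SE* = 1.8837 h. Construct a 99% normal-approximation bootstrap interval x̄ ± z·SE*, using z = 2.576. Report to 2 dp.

Margin = 2.576 × 1.8837 = 4.852
Interval: 10.1 ± 4.852

(5.25, 14.95)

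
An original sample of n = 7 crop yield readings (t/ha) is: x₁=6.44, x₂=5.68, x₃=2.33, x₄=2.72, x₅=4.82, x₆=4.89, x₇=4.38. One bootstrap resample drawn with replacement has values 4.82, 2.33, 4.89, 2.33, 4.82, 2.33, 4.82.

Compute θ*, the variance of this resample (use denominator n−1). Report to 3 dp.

Mean = 3.7629; sum of squared deviations = 10.7823
s² = 10.7823 / 6 = 1.7971

θ* = 1.797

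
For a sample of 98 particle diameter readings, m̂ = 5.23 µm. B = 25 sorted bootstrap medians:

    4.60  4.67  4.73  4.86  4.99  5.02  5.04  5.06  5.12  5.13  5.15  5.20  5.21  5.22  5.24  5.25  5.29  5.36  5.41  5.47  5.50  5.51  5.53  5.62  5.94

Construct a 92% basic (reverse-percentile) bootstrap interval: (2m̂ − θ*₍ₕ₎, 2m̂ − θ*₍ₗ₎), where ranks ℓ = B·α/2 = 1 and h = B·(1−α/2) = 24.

Percentile endpoints at ranks 1 and 24: θ*₍1₎ = 4.60, θ*₍24₎ = 5.62.
Basic interval reflects these around m̂:
  lower = 2 × 5.23 − 5.62 = 4.84
  upper = 2 × 5.23 − 4.60 = 5.86

(4.84, 5.86)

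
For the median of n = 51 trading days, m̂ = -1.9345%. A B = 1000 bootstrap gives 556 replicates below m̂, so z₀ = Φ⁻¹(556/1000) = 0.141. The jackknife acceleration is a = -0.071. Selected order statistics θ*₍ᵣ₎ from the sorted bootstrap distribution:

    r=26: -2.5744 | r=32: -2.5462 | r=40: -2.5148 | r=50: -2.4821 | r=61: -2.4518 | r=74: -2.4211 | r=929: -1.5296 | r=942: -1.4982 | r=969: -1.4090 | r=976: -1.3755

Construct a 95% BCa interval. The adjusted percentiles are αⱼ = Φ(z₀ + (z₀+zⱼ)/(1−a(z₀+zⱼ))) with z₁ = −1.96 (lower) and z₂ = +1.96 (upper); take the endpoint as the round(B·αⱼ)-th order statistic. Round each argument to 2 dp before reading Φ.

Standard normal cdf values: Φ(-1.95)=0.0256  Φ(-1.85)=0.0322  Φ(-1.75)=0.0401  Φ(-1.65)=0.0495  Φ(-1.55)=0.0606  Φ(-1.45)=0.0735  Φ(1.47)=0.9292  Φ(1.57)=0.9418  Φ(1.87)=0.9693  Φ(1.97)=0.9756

Lower: z₀ + z₁ = 0.141 + (-1.960) = -1.819; 1 − a(z₀+z₁) = 1 − (-0.071)(-1.819) = 0.8709; argument = 0.141 + (-1.819)/0.8709 = -1.9478 → -1.95.
α₁ = Φ(-1.95) = 0.0256; rank = round(1000 × 0.0256) = 26; θ*₍26₎ = -2.5744.
Upper: z₀ + z₂ = 2.101; 1 − a(z₀+z₂) = 1.1492; argument = 1.9693 → 1.97; α₂ = 0.9756; rank = 976; θ*₍976₎ = -1.3755.

(-2.5744, -1.3755)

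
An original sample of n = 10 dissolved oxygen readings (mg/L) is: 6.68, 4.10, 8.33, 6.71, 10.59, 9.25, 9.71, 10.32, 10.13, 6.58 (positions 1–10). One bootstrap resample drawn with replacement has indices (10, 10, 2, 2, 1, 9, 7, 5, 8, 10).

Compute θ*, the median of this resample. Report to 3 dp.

Resample values: 6.58, 6.58, 4.10, 4.10, 6.68, 10.13, 9.71, 10.59, 10.32, 6.58.
Sorted: 4.10, 4.10, 6.58, 6.58, 6.58, 6.68, 9.71, 10.13, 10.32, 10.59
Median = average of the two middle values = 6.630

θ* = 6.630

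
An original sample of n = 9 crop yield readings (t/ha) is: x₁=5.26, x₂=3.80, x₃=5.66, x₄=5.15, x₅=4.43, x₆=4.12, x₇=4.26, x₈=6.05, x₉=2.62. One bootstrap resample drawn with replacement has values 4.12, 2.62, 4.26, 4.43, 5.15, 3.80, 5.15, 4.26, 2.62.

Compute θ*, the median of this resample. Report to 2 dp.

θ* = 4.26

Sorted: 2.62, 2.62, 3.80, 4.12, 4.26, 4.26, 4.43, 5.15, 5.15
Median = middle value = 4.26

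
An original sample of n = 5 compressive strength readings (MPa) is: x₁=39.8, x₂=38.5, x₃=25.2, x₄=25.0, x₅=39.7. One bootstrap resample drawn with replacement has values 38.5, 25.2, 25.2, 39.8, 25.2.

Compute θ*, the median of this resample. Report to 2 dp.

θ* = 25.20

Sorted: 25.2, 25.2, 25.2, 38.5, 39.8
Median = middle value = 25.20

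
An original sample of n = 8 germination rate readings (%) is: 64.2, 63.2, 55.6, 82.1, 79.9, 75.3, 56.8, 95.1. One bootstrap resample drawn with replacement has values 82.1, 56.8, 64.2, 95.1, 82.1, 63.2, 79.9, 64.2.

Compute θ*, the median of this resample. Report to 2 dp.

θ* = 72.05

Sorted: 56.8, 63.2, 64.2, 64.2, 79.9, 82.1, 82.1, 95.1
Median = average of the two middle values = 72.05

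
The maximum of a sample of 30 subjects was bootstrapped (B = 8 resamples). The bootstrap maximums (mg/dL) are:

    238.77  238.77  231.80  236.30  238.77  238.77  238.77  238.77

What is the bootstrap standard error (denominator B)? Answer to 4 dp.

Bootstrap SE is the standard deviation of the 8 replicate maximums.
Mean of replicates: (238.77 + 238.77 + 231.80 + 236.30 + 238.77 + 238.77 + 238.77 + 238.77) / 8 = 1900.72000 / 8 = 237.59000
Sum of squared deviations: (+1.18000)² + (+1.18000)² + (−5.79000)² + (−1.29000)² + (+1.18000)² + (+1.18000)² + (+1.18000)² + (+1.18000)² = 43.54260
Variance = 43.54260 / 8 = 5.44282
SE* = √5.44282

SE* = 2.3330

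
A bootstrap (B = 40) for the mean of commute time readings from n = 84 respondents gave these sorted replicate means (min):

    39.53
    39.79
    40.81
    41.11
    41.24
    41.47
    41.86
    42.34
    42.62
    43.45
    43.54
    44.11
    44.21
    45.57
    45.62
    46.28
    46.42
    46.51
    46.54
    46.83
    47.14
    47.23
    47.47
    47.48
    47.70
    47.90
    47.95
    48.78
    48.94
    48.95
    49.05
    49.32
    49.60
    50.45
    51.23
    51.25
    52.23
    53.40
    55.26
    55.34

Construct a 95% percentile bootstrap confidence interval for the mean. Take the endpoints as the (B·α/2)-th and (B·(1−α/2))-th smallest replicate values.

α = 0.05; lower rank = 40 × 0.025 = 1; upper rank = 40 × 0.975 = 39.
The 1st smallest replicate is 39.53; the 39th is 55.26.

(39.53, 55.26)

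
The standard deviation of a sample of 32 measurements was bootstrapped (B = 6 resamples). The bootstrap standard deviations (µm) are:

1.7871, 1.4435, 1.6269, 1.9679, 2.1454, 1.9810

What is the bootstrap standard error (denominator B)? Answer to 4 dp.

SE* = 0.2358

Bootstrap SE is the standard deviation of the 6 replicate standard deviations.
Mean of replicates: (1.7871 + 1.4435 + 1.6269 + 1.9679 + 2.1454 + 1.9810) / 6 = 10.95180 / 6 = 1.82530
Sum of squared deviations: (−0.03820)² + (−0.38180)² + (−0.19840)² + (+0.14260)² + (+0.32010)² + (+0.15570)² = 0.33363
Variance = 0.33363 / 6 = 0.05561
SE* = √0.05561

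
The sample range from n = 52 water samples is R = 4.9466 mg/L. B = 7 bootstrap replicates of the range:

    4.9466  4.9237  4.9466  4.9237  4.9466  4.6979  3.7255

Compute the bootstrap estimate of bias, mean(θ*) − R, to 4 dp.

mean(θ*) = (4.9466 + 4.9237 + 4.9466 + 4.9237 + 4.9466 + 4.6979 + 3.7255) / 7 = 4.73009
bias = 4.73009 − 4.9466

bias = −0.2165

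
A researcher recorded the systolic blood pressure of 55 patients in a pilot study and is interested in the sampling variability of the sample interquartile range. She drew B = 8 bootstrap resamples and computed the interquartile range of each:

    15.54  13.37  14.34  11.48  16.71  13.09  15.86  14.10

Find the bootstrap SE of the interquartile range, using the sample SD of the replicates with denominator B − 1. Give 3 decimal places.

SE* = 1.695

Bootstrap SE is the standard deviation of the 8 replicate interquartile ranges.
Mean of replicates: (15.54 + 13.37 + 14.34 + 11.48 + 16.71 + 13.09 + 15.86 + 14.10) / 8 = 114.4900 / 8 = 14.3112
Sum of squared deviations: (+1.2287)² + (−0.9413)² + (+0.0288)² + (−2.8312)² + (+2.3988)² + (−1.2212)² + (+1.5488)² + (−0.2112)² = 20.1013
Variance = 20.1013 / 7 = 2.8716
SE* = √2.8716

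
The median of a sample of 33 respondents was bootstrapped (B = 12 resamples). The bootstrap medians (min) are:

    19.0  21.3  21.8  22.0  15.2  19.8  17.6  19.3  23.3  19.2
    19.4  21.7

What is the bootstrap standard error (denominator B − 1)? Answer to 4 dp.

SE* = 2.2162

Bootstrap SE is the standard deviation of the 12 replicate medians.
Mean of replicates: (19.0 + 21.3 + 21.8 + 22.0 + 15.2 + 19.8 + 17.6 + 19.3 + 23.3 + 19.2 + 19.4 + 21.7) / 12 = 239.60000 / 12 = 19.96667
Sum of squared deviations: (−0.96667)² + (+1.33333)² + (+1.83333)² + (+2.03333)² + (−4.76667)² + (−0.16667)² + (−2.36667)² + (−0.66667)² + (+3.33333)² + (−0.76667)² + (−0.56667)² + (+1.73333)² = 54.02667
Variance = 54.02667 / 11 = 4.91152
SE* = √4.91152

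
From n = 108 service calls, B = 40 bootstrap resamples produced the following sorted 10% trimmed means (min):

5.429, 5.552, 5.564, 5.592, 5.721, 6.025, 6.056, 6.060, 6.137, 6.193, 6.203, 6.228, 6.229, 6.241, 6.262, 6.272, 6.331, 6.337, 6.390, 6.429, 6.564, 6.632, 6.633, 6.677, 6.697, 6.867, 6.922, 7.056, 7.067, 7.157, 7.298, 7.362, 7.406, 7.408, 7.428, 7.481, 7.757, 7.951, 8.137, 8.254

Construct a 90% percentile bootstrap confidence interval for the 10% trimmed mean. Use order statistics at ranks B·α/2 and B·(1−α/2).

(5.552, 7.951)

α = 0.10; lower rank = 40 × 0.050 = 2; upper rank = 40 × 0.950 = 38.
The 2nd smallest replicate is 5.552; the 38th is 7.951.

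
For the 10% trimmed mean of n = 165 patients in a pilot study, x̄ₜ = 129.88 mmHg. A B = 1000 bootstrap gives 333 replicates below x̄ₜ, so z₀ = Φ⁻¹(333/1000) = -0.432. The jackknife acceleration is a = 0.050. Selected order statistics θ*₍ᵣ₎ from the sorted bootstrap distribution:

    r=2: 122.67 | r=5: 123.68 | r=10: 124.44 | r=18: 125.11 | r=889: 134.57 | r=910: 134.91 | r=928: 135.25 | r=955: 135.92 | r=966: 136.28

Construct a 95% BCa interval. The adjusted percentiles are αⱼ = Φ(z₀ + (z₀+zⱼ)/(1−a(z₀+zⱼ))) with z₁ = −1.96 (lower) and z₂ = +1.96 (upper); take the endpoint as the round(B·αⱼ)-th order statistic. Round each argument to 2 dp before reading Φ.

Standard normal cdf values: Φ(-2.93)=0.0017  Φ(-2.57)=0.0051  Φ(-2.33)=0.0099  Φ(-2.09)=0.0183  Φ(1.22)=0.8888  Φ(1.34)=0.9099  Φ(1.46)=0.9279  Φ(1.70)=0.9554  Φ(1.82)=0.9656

(123.68, 134.57)

Lower: z₀ + z₁ = -0.432 + (-1.960) = -2.392; 1 − a(z₀+z₁) = 1 − (0.050)(-2.392) = 1.1196; argument = -0.432 + (-2.392)/1.1196 = -2.5685 → -2.57.
α₁ = Φ(-2.57) = 0.0051; rank = round(1000 × 0.0051) = 5; θ*₍5₎ = 123.68.
Upper: z₀ + z₂ = 1.528; 1 − a(z₀+z₂) = 0.9236; argument = 1.2224 → 1.22; α₂ = 0.8888; rank = 889; θ*₍889₎ = 134.57.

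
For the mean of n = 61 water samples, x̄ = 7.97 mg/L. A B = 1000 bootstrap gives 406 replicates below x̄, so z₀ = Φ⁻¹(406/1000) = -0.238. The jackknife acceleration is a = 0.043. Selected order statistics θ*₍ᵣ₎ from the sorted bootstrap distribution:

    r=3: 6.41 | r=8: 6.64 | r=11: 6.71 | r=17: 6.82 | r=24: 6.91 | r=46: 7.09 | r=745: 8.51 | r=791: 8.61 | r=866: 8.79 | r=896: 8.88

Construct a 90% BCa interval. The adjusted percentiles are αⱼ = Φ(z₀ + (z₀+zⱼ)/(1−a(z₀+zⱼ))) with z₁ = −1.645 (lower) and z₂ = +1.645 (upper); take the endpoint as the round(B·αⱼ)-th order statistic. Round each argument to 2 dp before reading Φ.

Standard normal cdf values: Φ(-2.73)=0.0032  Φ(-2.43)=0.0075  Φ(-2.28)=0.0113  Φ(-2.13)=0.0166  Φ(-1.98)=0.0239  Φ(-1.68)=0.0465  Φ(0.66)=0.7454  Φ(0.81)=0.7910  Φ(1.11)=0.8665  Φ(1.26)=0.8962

Lower: z₀ + z₁ = -0.238 + (-1.645) = -1.883; 1 − a(z₀+z₁) = 1 − (0.043)(-1.883) = 1.0810; argument = -0.238 + (-1.883)/1.0810 = -1.9800 → -1.98.
α₁ = Φ(-1.98) = 0.0239; rank = round(1000 × 0.0239) = 24; θ*₍24₎ = 6.91.
Upper: z₀ + z₂ = 1.407; 1 − a(z₀+z₂) = 0.9395; argument = 1.2596 → 1.26; α₂ = 0.8962; rank = 896; θ*₍896₎ = 8.88.

(6.91, 8.88)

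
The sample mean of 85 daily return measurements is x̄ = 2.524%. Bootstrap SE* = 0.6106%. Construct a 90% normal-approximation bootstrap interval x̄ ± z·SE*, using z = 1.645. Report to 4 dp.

(1.5196, 3.5284)

Margin = 1.645 × 0.6106 = 1.00444
Interval: 2.524 ± 1.00444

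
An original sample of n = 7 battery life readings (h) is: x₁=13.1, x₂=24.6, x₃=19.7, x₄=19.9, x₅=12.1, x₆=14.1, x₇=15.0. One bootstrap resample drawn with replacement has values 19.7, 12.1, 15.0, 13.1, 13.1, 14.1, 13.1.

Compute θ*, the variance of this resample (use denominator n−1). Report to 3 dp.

Mean = 14.3143; sum of squared deviations = 38.8486
s² = 38.8486 / 6 = 6.4748

θ* = 6.475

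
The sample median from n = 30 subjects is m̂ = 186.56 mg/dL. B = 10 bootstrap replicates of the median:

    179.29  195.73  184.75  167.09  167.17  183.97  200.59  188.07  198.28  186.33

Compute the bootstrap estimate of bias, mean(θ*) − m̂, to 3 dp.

mean(θ*) = (179.29 + 195.73 + 184.75 + 167.09 + 167.17 + 183.97 + 200.59 + 188.07 + 198.28 + 186.33) / 10 = 185.1270
bias = 185.1270 − 186.56

bias = −1.433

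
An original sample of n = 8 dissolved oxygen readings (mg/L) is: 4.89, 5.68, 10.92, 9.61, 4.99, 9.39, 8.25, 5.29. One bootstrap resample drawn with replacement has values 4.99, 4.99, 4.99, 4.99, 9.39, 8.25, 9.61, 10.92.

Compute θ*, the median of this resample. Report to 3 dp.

θ* = 6.620

Sorted: 4.99, 4.99, 4.99, 4.99, 8.25, 9.39, 9.61, 10.92
Median = average of the two middle values = 6.620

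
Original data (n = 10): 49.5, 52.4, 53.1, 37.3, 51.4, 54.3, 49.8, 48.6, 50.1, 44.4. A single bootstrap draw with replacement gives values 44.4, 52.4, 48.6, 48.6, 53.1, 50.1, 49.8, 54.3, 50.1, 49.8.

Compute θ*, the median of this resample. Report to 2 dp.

Sorted: 44.4, 48.6, 48.6, 49.8, 49.8, 50.1, 50.1, 52.4, 53.1, 54.3
Median = average of the two middle values = 49.95

θ* = 49.95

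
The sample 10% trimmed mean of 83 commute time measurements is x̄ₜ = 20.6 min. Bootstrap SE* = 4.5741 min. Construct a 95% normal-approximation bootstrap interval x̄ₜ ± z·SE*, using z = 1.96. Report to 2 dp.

(11.63, 29.57)

Margin = 1.96 × 4.5741 = 8.965
Interval: 20.6 ± 8.965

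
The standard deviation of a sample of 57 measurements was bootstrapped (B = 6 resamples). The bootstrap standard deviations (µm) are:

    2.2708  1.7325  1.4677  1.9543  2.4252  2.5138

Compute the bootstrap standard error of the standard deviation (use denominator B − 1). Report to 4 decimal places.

Bootstrap SE is the standard deviation of the 6 replicate standard deviations.
Mean of replicates: (2.2708 + 1.7325 + 1.4677 + 1.9543 + 2.4252 + 2.5138) / 6 = 12.36430 / 6 = 2.06072
Sum of squared deviations: (+0.21008)² + (−0.32822)² + (−0.59302)² + (−0.10642)² + (+0.36448)² + (+0.45308)² = 0.85299
Variance = 0.85299 / 5 = 0.17060
SE* = √0.17060

SE* = 0.4130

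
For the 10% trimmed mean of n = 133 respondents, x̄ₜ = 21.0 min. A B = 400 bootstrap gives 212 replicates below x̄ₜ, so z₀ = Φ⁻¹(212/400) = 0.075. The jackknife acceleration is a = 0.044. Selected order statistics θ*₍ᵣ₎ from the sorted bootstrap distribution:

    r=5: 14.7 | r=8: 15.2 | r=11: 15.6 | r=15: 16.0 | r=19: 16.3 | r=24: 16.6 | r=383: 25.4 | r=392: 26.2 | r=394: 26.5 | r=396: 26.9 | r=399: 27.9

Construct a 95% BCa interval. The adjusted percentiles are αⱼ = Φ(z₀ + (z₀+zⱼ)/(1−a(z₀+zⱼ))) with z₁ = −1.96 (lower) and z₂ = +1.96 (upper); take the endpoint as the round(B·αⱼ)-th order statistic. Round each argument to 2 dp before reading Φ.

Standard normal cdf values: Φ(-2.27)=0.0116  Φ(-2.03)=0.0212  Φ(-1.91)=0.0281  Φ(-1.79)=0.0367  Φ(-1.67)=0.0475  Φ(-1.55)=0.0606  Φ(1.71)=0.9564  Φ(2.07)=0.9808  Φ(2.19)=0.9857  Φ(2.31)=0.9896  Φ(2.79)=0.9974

(16.3, 26.9)

Lower: z₀ + z₁ = 0.075 + (-1.960) = -1.885; 1 − a(z₀+z₁) = 1 − (0.044)(-1.885) = 1.0829; argument = 0.075 + (-1.885)/1.0829 = -1.6656 → -1.67.
α₁ = Φ(-1.67) = 0.0475; rank = round(400 × 0.0475) = 19; θ*₍19₎ = 16.3.
Upper: z₀ + z₂ = 2.035; 1 − a(z₀+z₂) = 0.9105; argument = 2.3101 → 2.31; α₂ = 0.9896; rank = 396; θ*₍396₎ = 26.9.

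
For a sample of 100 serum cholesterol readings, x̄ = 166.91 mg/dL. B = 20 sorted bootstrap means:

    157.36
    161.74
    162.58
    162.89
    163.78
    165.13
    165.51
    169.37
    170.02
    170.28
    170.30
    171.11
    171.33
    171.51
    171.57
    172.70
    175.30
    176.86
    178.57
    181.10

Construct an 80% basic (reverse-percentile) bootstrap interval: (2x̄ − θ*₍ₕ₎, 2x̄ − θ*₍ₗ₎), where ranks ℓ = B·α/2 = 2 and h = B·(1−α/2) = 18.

Percentile endpoints at ranks 2 and 18: θ*₍2₎ = 161.74, θ*₍18₎ = 176.86.
Basic interval reflects these around x̄:
  lower = 2 × 166.91 − 176.86 = 156.96
  upper = 2 × 166.91 − 161.74 = 172.08

(156.96, 172.08)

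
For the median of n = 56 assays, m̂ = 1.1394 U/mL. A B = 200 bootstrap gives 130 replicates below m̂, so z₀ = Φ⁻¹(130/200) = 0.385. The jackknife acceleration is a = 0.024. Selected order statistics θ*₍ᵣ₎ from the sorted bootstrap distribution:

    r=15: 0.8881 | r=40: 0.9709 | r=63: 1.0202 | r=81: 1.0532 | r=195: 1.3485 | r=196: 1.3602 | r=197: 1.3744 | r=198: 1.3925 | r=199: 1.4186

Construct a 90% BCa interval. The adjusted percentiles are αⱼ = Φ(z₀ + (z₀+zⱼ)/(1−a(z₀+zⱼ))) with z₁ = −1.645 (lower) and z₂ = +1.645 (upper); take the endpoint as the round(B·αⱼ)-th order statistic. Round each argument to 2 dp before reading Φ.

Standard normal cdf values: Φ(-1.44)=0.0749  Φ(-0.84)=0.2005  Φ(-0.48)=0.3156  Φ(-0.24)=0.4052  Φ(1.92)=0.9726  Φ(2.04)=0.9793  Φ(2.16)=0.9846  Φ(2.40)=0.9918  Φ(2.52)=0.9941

Lower: z₀ + z₁ = 0.385 + (-1.645) = -1.260; 1 − a(z₀+z₁) = 1 − (0.024)(-1.260) = 1.0302; argument = 0.385 + (-1.260)/1.0302 = -0.8380 → -0.84.
α₁ = Φ(-0.84) = 0.2005; rank = round(200 × 0.2005) = 40; θ*₍40₎ = 0.9709.
Upper: z₀ + z₂ = 2.030; 1 − a(z₀+z₂) = 0.9513; argument = 2.5190 → 2.52; α₂ = 0.9941; rank = 199; θ*₍199₎ = 1.4186.

(0.9709, 1.4186)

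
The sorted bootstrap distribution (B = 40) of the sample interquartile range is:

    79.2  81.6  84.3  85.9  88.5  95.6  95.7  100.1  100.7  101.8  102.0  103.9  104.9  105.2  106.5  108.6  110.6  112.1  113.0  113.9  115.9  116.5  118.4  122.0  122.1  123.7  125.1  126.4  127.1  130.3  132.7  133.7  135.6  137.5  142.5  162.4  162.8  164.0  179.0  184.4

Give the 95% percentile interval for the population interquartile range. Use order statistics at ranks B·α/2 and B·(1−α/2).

α = 0.05; lower rank = 40 × 0.025 = 1; upper rank = 40 × 0.975 = 39.
The 1st smallest replicate is 79.2; the 39th is 179.0.

(79.2, 179.0)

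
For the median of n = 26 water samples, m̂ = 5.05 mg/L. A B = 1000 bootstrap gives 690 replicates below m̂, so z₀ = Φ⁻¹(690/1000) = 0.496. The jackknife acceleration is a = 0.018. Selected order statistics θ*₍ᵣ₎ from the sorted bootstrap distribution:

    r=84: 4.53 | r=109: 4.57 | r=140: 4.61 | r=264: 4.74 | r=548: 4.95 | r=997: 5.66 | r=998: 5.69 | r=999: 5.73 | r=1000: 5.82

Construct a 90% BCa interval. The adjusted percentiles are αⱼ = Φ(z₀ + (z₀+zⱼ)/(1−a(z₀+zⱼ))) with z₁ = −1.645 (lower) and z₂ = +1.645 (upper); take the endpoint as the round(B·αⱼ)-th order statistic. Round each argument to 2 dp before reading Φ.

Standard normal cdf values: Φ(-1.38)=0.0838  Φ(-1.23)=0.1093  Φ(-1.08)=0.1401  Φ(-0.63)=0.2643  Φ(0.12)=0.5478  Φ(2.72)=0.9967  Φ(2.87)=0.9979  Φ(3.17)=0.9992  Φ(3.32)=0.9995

(4.74, 5.66)

Lower: z₀ + z₁ = 0.496 + (-1.645) = -1.149; 1 − a(z₀+z₁) = 1 − (0.018)(-1.149) = 1.0207; argument = 0.496 + (-1.149)/1.0207 = -0.6297 → -0.63.
α₁ = Φ(-0.63) = 0.2643; rank = round(1000 × 0.2643) = 264; θ*₍264₎ = 4.74.
Upper: z₀ + z₂ = 2.141; 1 − a(z₀+z₂) = 0.9615; argument = 2.7228 → 2.72; α₂ = 0.9967; rank = 997; θ*₍997₎ = 5.66.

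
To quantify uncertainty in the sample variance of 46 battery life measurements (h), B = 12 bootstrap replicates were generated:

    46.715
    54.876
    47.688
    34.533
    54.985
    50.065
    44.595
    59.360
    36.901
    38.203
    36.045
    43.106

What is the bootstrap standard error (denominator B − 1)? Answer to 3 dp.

Bootstrap SE is the standard deviation of the 12 replicate variances.
Mean of replicates: (46.715 + 54.876 + 47.688 + 34.533 + 54.985 + 50.065 + 44.595 + 59.360 + 36.901 + 38.203 + 36.045 + 43.106) / 12 = 547.0720 / 12 = 45.5893
Sum of squared deviations: (+1.1257)² + (+9.2867)² + (+2.0987)² + (−11.0563)² + (+9.3957)² + (+4.4757)² + (−0.9943)² + (+13.7707)² + (−8.6883)² + (−7.3863)² + (−9.5443)² + (−2.4833)² = 740.3926
Variance = 740.3926 / 11 = 67.3084
SE* = √67.3084

SE* = 8.204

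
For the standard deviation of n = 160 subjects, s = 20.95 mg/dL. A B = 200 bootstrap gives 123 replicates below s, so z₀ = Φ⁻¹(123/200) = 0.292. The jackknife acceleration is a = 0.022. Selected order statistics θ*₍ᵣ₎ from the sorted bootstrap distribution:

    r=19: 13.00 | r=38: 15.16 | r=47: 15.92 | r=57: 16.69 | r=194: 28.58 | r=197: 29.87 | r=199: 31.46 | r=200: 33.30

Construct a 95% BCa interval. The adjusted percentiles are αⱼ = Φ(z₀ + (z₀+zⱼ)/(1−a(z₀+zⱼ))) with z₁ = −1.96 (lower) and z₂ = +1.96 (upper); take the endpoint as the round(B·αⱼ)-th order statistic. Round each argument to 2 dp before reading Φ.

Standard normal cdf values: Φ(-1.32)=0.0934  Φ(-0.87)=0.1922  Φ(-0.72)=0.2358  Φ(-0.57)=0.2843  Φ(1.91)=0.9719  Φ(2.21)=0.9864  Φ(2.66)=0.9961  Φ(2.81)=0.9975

Lower: z₀ + z₁ = 0.292 + (-1.960) = -1.668; 1 − a(z₀+z₁) = 1 − (0.022)(-1.668) = 1.0367; argument = 0.292 + (-1.668)/1.0367 = -1.3170 → -1.32.
α₁ = Φ(-1.32) = 0.0934; rank = round(200 × 0.0934) = 19; θ*₍19₎ = 13.00.
Upper: z₀ + z₂ = 2.252; 1 − a(z₀+z₂) = 0.9505; argument = 2.6614 → 2.66; α₂ = 0.9961; rank = 199; θ*₍199₎ = 31.46.

(13.00, 31.46)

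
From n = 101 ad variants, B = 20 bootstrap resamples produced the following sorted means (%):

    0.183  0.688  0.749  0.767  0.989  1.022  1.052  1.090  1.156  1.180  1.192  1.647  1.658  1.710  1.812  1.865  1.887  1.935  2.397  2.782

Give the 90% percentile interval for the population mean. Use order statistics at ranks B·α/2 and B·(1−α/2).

(0.183, 2.397)

α = 0.10; lower rank = 20 × 0.050 = 1; upper rank = 20 × 0.950 = 19.
The 1st smallest replicate is 0.183; the 19th is 2.397.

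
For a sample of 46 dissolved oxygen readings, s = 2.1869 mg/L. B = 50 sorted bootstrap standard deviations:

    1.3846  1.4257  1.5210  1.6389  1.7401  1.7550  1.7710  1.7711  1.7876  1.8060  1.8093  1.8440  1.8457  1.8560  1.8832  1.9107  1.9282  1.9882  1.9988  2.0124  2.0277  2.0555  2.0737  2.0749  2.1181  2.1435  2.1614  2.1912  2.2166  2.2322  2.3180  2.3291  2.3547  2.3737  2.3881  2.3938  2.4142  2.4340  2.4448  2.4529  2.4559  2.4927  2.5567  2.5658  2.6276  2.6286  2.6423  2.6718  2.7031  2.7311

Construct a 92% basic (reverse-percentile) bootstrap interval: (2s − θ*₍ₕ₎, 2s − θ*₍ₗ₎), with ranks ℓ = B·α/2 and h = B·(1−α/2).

Percentile endpoints at ranks 2 and 48: θ*₍2₎ = 1.4257, θ*₍48₎ = 2.6718.
Basic interval reflects these around s:
  lower = 2 × 2.1869 − 2.6718 = 1.7020
  upper = 2 × 2.1869 − 1.4257 = 2.9481

(1.7020, 2.9481)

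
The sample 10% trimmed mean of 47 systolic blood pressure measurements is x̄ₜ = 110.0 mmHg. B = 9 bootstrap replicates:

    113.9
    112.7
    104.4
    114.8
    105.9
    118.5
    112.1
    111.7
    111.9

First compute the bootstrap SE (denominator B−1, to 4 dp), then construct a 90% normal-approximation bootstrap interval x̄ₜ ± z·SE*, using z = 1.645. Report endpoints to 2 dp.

(102.91, 117.09)

Mean of replicates = 111.7667; sum of squared deviations = 148.7800; SE* = √(148.7800/8) = 4.3125
Margin = 1.645 × 4.3125 = 7.094
Interval: 110.0 ± 7.094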